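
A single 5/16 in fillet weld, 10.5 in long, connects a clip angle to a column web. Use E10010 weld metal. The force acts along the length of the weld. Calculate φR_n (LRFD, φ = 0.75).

E100XX → F_EXX = 100 ksi.
Effective throat t_e = 0.707 × 0.3125 = 0.2209 in.
Total length L = 10.5 in; A_we = 0.2209 × 10.5 = 2.32 in².
F_nw = 0.6 F_EXX = 0.6 × 100 = 60 ksi.
φR_n = 0.75 × 60 × 2.32 = 104.4 kips.

φR_n ≈ 104 kips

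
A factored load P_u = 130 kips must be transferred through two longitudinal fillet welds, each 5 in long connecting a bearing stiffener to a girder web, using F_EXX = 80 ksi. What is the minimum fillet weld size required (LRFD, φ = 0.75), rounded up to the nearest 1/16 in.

Total weld length L = 10 in.
Required throat t_e = P_u / (φ × 0.6 F_EXX × L) = 130 / (0.75 × 0.6 × 80 × 10) = 0.3611 in.
Required leg w = t_e / 0.707 = 0.5108 in → use 9/16 in.

w = 9/16 in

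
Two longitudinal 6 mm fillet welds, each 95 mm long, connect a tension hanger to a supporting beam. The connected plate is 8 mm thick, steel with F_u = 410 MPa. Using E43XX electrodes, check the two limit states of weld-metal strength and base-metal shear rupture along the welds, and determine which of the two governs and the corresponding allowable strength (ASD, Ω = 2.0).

R_n/Ω ≈ 104 kN (weld metal governs)

E43XX → F_EXX = 430 MPa.
t_e = 0.707 × 6 = 4.242 mm; L = 190 mm.
Weld metal: R_n/Ω = (1/2.0) × 0.6 × 430 × 4.242 × 190 × 10⁻³ = 104 kN.
Base metal (shear rupture): R_n/Ω = (1/2.0) × 0.6 × 410 × 8 × 190 × 10⁻³ = 187 kN.
Governing: weld metal.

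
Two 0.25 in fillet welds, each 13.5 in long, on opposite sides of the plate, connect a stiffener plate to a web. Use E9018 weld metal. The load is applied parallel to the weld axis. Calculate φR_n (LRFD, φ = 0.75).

E90XX → F_EXX = 90 ksi.
Effective throat t_e = 0.707 × 0.25 = 0.1767 in.
Total length L = 27 in; A_we = 0.1767 × 27 = 4.772 in².
F_nw = 0.6 F_EXX = 0.6 × 90 = 54 ksi.
φR_n = 0.75 × 54 × 4.772 = 193.3 kip.

φR_n ≈ 193 kip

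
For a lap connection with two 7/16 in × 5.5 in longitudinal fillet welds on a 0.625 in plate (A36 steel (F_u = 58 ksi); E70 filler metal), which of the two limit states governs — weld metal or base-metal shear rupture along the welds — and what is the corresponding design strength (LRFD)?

φR_n ≈ 107 kips (weld metal governs)

E70XX → F_EXX = 70 ksi.
t_e = 0.707 × 0.4375 = 0.3093 in; L = 11 in.
Weld metal: φR_n = 0.75 × 0.6 × 70 × 0.3093 × 11 = 107.2 kips.
Base metal (shear rupture): φR_n = 0.75 × 0.6 × 58 × 0.625 × 11 = 179.4 kips.
Governing: weld metal.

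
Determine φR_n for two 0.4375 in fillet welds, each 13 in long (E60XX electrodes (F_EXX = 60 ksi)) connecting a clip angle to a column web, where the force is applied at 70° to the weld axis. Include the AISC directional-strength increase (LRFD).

t_e = 0.707 × 0.4375 = 0.3093 in; A_we = 0.3093 × 26 = 8.042 in².
Directional factor: 1.0 + 0.5 sin^1.5(70°) = 1.455.
F_nw = 0.6 × 60 × 1.455 = 52.4 ksi.
φR_n = 0.75 × 52.4 × 8.042 = 316 kip.

φR_n ≈ 316 kip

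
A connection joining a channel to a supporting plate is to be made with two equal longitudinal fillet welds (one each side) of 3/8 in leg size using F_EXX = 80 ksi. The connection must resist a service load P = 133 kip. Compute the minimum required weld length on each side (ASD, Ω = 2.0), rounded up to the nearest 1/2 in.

Throat t_e = 0.707 × 0.375 = 0.2651 in.
r_n/Ω = (0.6 × 80 × 0.2651) / 2.0 = 6.363 kip/in.
L_req = P / (r_n/Ω) = 133 / 6.363 = 20.9 in total.
Per side: 20.9 / 2 = 10.45 in.
Round up → use L = 10.5 in on each side.

L = 10.5 in on each side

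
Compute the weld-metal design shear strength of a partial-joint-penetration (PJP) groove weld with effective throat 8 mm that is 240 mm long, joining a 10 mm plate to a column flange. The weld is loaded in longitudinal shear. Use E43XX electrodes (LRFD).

φR_n ≈ 372 kN

E43XX → F_EXX = 430 MPa.
Effective throat (given) t_e = 8 mm.
A_we = 8 × 240 = 1920 mm².
F_nw = 0.6 F_EXX = 258 MPa.
φR_n = 0.75 × 258 × 1920 × 10⁻³ = 371.5 kN.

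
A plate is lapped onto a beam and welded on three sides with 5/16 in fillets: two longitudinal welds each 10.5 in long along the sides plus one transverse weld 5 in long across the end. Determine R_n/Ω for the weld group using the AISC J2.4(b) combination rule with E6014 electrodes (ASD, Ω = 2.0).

R_n/Ω ≈ 103 kip

E60XX → F_EXX = 60 ksi.
t_e = 0.707 × 0.3125 = 0.2209 in.
R_nwl = 0.6 × 60 × 0.2209 × 21 = 167 kip (longitudinal, 2 welds).
R_nwt = 0.6 × 60 × 0.2209 × 5 = 39.77 kip (transverse, base value).
(i) R_nwl + R_nwt = 206.8 kip; (ii) 0.85 R_nwl + 1.5 R_nwt = 201.6 kip.
R_n = max = 206.8 kip [governs: (i)]; R_n/Ω = 103.4 kip.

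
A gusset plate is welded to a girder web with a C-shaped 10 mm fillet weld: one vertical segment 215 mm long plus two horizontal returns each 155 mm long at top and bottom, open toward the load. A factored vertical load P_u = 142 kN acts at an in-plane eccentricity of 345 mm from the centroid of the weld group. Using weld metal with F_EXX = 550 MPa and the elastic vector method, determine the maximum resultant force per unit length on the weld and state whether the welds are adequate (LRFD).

f_max ≈ 1500 N/mm; adequate

Total weld length L_w = 525 mm. Treat welds as unit-width lines.
Centroid: x̄ = 2×155×77.5 / 525 = 45.76 mm from the vertical weld.
Polar moment about centroid: J = I_x + I_y = [215³/12 + 2×155×107.5²] + [215×45.76² + 2(155³/12 + 155×31.74²)] = 5794000 mm³.
Direct shear f_v = P/L_w = 142×10³ / 525 = 270.5 N/mm (vertical).
Torsion M = P·e = 142×10³ × 345 = 48990000 N·mm.
Critical point at (x, y) = (109.2, 107.5) from centroid. f_tx = M·y/J = 909 N/mm; f_ty = M·x/J = 923.7 N/mm.
Resultant f_max = √[f_tx² + (f_v + f_ty)²] = √[909² + (270.5 + 923.7)²] = 1501 N/mm.
Capacity per unit length: φr_n = 0.75 × 0.6 × 550 × (0.707 × 10) = 1750 N/mm.
1501 ≤ 1750 → adequate.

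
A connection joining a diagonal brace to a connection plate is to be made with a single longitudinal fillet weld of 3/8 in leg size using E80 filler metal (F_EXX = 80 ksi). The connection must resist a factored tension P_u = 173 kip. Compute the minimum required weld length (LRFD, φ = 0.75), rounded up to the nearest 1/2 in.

L = 18.5 in

Throat t_e = 0.707 × 0.375 = 0.2651 in.
φr_n = 0.75 × 0.6 × 80 × 0.2651 = 9.544 kip/in.
L_req = P_u / φr_n = 173 / 9.544 = 18.13 in total.
Round up → use L = 18.5 in.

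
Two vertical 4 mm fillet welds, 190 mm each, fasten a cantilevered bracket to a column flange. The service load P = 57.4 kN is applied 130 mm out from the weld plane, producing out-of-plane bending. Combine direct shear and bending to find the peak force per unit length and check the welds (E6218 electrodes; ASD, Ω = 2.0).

f_max ≈ 638 N/mm; NOT adequate

E62XX → F_EXX = 620 MPa.
L_w = 2 × 190 = 380 mm; section modulus (unit throat) S = 2 × L²/6 = 12030 mm².
Direct shear f_v = P/L_w = 57.4×10³/380 = 151.1 N/mm.
Moment M = P × e = 57.4×10³ × 130 = 7462000 N·mm; bending f_b = M/S = 620.1 N/mm.
f_max = √(f_v² + f_b²) = √(151.1² + 620.1²) = 638.2 N/mm.
r_n/Ω = (1/2.0) × 0.6 × 620 × (0.707 × 4) = 526 N/mm → NOT adequate.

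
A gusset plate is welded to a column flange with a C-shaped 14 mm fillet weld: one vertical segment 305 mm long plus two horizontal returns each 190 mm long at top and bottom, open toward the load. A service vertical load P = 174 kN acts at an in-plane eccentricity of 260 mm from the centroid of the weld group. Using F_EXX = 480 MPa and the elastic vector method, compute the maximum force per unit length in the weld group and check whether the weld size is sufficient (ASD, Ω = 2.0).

f_max ≈ 860 N/mm; adequate

Total weld length L_w = 685 mm. Treat welds as unit-width lines.
Centroid: x̄ = 2×190×95 / 685 = 52.7 mm from the vertical weld.
Polar moment about centroid: J = I_x + I_y = [305³/12 + 2×190×152.5²] + [305×52.7² + 2(190³/12 + 190×42.3²)] = 13870000 mm³.
Direct shear f_v = P/L_w = 174×10³ / 685 = 254 N/mm (vertical).
Torsion M = P·e = 174×10³ × 260 = 45240000 N·mm.
Critical point at (x, y) = (137.3, 152.5) from centroid. f_tx = M·y/J = 497.3 N/mm; f_ty = M·x/J = 447.8 N/mm.
Resultant f_max = √[f_tx² + (f_v + f_ty)²] = √[497.3² + (254 + 447.8)²] = 860.1 N/mm.
Capacity per unit length: r_n/Ω = (1/2.0) × 0.6 × 480 × (0.707 × 14) = 1425 N/mm.
860.1 ≤ 1425 → adequate.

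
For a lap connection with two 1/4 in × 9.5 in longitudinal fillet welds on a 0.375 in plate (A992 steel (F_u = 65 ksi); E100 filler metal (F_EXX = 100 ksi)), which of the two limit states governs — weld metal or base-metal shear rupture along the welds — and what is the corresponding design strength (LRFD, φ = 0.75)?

t_e = 0.707 × 0.25 = 0.1767 in; L = 19 in.
Weld metal: φR_n = 0.75 × 0.6 × 100 × 0.1767 × 19 = 151.1 kip.
Base metal (shear rupture): φR_n = 0.75 × 0.6 × 65 × 0.375 × 19 = 208.4 kip.
Governing: weld metal.

φR_n ≈ 151 kip (weld metal governs)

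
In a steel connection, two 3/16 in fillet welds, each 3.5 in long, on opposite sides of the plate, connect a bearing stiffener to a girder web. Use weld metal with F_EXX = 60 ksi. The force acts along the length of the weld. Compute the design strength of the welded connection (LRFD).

φR_n ≈ 25.1 kip

Effective throat t_e = 0.707 × 0.1875 = 0.1326 in.
Total length L = 7 in; A_we = 0.1326 × 7 = 0.9279 in².
F_nw = 0.6 F_EXX = 0.6 × 60 = 36 ksi.
φR_n = 0.75 × 36 × 0.9279 = 25.05 kip.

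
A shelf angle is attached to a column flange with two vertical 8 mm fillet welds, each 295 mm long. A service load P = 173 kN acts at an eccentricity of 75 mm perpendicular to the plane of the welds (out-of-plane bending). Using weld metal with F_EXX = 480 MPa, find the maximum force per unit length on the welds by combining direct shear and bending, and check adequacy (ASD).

f_max ≈ 535 N/mm; adequate

L_w = 2 × 295 = 590 mm; section modulus (unit throat) S = 2 × L²/6 = 29010 mm².
Direct shear f_v = P/L_w = 173×10³/590 = 293.2 N/mm.
Moment M = P × e = 173×10³ × 75 = 12975000 N·mm; bending f_b = M/S = 447.3 N/mm.
f_max = √(f_v² + f_b²) = √(293.2² + 447.3²) = 534.8 N/mm.
r_n/Ω = (1/2.0) × 0.6 × 480 × (0.707 × 8) = 814.5 N/mm → adequate.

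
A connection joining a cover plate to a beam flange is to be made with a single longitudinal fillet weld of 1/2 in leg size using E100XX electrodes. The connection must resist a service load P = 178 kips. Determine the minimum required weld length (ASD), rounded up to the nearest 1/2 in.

L = 17 in

E100XX → F_EXX = 100 ksi.
Throat t_e = 0.707 × 0.5 = 0.3535 in.
r_n/Ω = (0.6 × 100 × 0.3535) / 2.0 = 10.6 kip/in.
L_req = P / (r_n/Ω) = 178 / 10.6 = 16.78 in total.
Round up → use L = 17 in.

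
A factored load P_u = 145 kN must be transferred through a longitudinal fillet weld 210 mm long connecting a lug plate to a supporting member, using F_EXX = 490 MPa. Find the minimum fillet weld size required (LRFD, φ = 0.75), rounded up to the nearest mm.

w = 5 mm

Total weld length L = 210 mm.
Required throat t_e = P_u / (φ × 0.6 F_EXX × L) = 145 / (0.75 × 0.6 × 490 × 210 × 10⁻³) = 3.131 mm.
Required leg w = t_e / 0.707 = 4.429 mm → use 5 mm.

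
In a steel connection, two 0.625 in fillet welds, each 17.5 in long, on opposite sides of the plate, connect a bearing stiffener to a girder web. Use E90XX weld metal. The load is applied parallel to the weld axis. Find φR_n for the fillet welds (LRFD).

φR_n ≈ 626 kip

E90XX → F_EXX = 90 ksi.
Effective throat t_e = 0.707 × 0.625 = 0.4419 in.
Total length L = 35 in; A_we = 0.4419 × 35 = 15.47 in².
F_nw = 0.6 F_EXX = 0.6 × 90 = 54 ksi.
φR_n = 0.75 × 54 × 15.47 = 626.4 kip.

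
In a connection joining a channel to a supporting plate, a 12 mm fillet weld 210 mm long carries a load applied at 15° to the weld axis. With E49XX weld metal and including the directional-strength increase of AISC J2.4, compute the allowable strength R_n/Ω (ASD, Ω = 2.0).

E49XX → F_EXX = 490 MPa.
t_e = 0.707 × 12 = 8.484 mm; A_we = 8.484 × 210 = 1782 mm².
Directional factor: 1.0 + 0.5 sin^1.5(15°) = 1.066.
F_nw = 0.6 × 490 × 1.066 = 313.4 MPa.
R_n/Ω = (313.4 × 1782) / 2.0 × 10⁻³ = 279.1 kN.

R_n/Ω ≈ 279 kN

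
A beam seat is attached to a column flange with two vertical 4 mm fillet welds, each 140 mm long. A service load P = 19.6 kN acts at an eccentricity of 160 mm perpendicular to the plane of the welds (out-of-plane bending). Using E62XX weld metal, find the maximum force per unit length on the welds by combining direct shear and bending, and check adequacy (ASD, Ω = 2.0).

E62XX → F_EXX = 620 MPa.
L_w = 2 × 140 = 280 mm; section modulus (unit throat) S = 2 × L²/6 = 6533 mm².
Direct shear f_v = P/L_w = 19.6×10³/280 = 70 N/mm.
Moment M = P × e = 19.6×10³ × 160 = 3136000 N·mm; bending f_b = M/S = 480 N/mm.
f_max = √(f_v² + f_b²) = √(70² + 480²) = 485.1 N/mm.
r_n/Ω = (1/2.0) × 0.6 × 620 × (0.707 × 4) = 526 N/mm → adequate.

f_max ≈ 485 N/mm; adequate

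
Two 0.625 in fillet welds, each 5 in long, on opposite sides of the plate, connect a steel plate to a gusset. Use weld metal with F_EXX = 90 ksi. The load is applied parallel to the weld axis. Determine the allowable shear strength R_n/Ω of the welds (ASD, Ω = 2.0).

Effective throat t_e = 0.707 × 0.625 = 0.4419 in.
Total length L = 10 in; A_we = 0.4419 × 10 = 4.419 in².
F_nw = 0.6 F_EXX = 0.6 × 90 = 54 ksi.
R_n = 54 × 4.419 = 238.6 kip; R_n/Ω = 238.6/2.0 = 119.3 kip.

R_n/Ω ≈ 119 kip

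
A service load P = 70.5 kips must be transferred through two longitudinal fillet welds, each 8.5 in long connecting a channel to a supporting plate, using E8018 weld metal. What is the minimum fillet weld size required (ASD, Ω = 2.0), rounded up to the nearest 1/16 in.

E80XX → F_EXX = 80 ksi.
Total weld length L = 17 in.
Required throat t_e = P × Ω / (0.6 F_EXX × L) = 70.5 × 2.0 / (0.6 × 80 × 17) = 0.1728 in.
Required leg w = t_e / 0.707 = 0.2444 in → use 1/4 in.

w = 1/4 in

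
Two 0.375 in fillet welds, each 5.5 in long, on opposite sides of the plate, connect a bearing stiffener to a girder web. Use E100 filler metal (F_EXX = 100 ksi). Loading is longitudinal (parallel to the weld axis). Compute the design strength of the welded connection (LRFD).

Effective throat t_e = 0.707 × 0.375 = 0.2651 in.
Total length L = 11 in; A_we = 0.2651 × 11 = 2.916 in².
F_nw = 0.6 F_EXX = 0.6 × 100 = 60 ksi.
φR_n = 0.75 × 60 × 2.916 = 131.2 kips.

φR_n ≈ 131 kips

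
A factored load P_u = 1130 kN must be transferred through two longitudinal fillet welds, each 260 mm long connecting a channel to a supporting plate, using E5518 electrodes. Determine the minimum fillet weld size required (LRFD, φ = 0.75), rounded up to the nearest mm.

E55XX → F_EXX = 550 MPa.
Total weld length L = 520 mm.
Required throat t_e = P_u / (φ × 0.6 F_EXX × L) = 1130 / (0.75 × 0.6 × 550 × 520 × 10⁻³) = 8.78 mm.
Required leg w = t_e / 0.707 = 12.42 mm → use 13 mm.

w = 13 mm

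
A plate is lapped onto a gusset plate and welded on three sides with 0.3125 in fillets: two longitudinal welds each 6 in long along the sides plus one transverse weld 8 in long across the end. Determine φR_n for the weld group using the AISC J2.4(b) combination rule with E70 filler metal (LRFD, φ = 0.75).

φR_n ≈ 155 kips

E70XX → F_EXX = 70 ksi.
t_e = 0.707 × 0.3125 = 0.2209 in.
R_nwl = 0.6 × 70 × 0.2209 × 12 = 111.4 kips (longitudinal, 2 welds).
R_nwt = 0.6 × 70 × 0.2209 × 8 = 74.23 kips (transverse, base value).
(i) R_nwl + R_nwt = 185.6 kips; (ii) 0.85 R_nwl + 1.5 R_nwt = 206 kips.
R_n = max = 206 kips [governs: (ii)]; φR_n = 154.5 kips.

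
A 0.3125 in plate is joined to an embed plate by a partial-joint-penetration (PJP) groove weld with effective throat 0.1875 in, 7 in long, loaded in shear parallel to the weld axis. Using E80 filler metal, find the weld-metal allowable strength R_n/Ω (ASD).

E80XX → F_EXX = 80 ksi.
Effective throat (given) t_e = 0.1875 in.
A_we = 0.1875 × 7 = 1.312 in².
F_nw = 0.6 F_EXX = 48 ksi.
R_n/Ω = (48 × 1.312) / 2.0 = 31.5 kip.

R_n/Ω ≈ 31.5 kip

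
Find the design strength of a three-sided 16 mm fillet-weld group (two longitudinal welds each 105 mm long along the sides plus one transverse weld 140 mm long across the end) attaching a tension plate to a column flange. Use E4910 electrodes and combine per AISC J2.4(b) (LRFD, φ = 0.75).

φR_n ≈ 969 kN

E49XX → F_EXX = 490 MPa.
t_e = 0.707 × 16 = 11.31 mm.
R_nwl = 0.6 × 490 × 11.31 × 210 × 10⁻³ = 698.4 kN (longitudinal, 2 welds).
R_nwt = 0.6 × 490 × 11.31 × 140 × 10⁻³ = 465.6 kN (transverse, base value).
(i) R_nwl + R_nwt = 1164 kN; (ii) 0.85 R_nwl + 1.5 R_nwt = 1292 kN.
R_n = max = 1292 kN [governs: (ii)]; φR_n = 969 kN.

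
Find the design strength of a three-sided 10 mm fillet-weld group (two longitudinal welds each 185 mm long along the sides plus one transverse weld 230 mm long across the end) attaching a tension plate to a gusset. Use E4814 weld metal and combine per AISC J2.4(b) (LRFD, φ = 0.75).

φR_n ≈ 1010 kN

E48XX → F_EXX = 480 MPa.
t_e = 0.707 × 10 = 7.07 mm.
R_nwl = 0.6 × 480 × 7.07 × 370 × 10⁻³ = 753.4 kN (longitudinal, 2 welds).
R_nwt = 0.6 × 480 × 7.07 × 230 × 10⁻³ = 468.3 kN (transverse, base value).
(i) R_nwl + R_nwt = 1222 kN; (ii) 0.85 R_nwl + 1.5 R_nwt = 1343 kN.
R_n = max = 1343 kN [governs: (ii)]; φR_n = 1007 kN.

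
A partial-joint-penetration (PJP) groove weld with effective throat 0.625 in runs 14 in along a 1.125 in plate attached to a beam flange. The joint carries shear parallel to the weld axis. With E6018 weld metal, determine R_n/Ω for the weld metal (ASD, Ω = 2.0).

E60XX → F_EXX = 60 ksi.
Effective throat (given) t_e = 0.625 in.
A_we = 0.625 × 14 = 8.75 in².
F_nw = 0.6 F_EXX = 36 ksi.
R_n/Ω = (36 × 8.75) / 2.0 = 157.5 kip.

R_n/Ω ≈ 158 kip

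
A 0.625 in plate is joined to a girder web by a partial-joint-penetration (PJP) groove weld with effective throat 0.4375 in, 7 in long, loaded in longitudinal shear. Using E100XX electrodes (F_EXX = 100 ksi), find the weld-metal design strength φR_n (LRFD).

φR_n ≈ 138 kips

Effective throat (given) t_e = 0.4375 in.
A_we = 0.4375 × 7 = 3.062 in².
F_nw = 0.6 F_EXX = 60 ksi.
φR_n = 0.75 × 60 × 3.062 = 137.8 kips.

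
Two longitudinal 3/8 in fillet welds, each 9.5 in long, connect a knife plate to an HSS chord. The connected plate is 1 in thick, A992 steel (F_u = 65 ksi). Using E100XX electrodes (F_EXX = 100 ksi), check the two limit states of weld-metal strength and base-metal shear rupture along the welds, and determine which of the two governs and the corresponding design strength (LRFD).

φR_n ≈ 227 kips (weld metal governs)

t_e = 0.707 × 0.375 = 0.2651 in; L = 19 in.
Weld metal: φR_n = 0.75 × 0.6 × 100 × 0.2651 × 19 = 226.7 kips.
Base metal (shear rupture): φR_n = 0.75 × 0.6 × 65 × 1 × 19 = 555.8 kips.
Governing: weld metal.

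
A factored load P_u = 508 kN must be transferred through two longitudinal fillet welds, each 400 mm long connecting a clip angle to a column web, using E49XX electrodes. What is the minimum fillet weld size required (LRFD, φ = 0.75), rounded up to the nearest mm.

w = 5 mm

E49XX → F_EXX = 490 MPa.
Total weld length L = 800 mm.
Required throat t_e = P_u / (φ × 0.6 F_EXX × L) = 508 / (0.75 × 0.6 × 490 × 800 × 10⁻³) = 2.88 mm.
Required leg w = t_e / 0.707 = 4.073 mm → use 5 mm.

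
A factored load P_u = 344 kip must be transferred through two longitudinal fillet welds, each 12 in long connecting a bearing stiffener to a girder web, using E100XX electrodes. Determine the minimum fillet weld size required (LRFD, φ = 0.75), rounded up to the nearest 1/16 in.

E100XX → F_EXX = 100 ksi.
Total weld length L = 24 in.
Required throat t_e = P_u / (φ × 0.6 F_EXX × L) = 344 / (0.75 × 0.6 × 100 × 24) = 0.3185 in.
Required leg w = t_e / 0.707 = 0.4505 in → use 1/2 in.

w = 1/2 in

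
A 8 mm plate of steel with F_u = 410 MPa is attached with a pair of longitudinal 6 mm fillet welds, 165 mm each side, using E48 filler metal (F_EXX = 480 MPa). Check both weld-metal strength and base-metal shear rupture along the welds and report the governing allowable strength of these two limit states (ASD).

R_n/Ω ≈ 202 kN (weld metal governs)

t_e = 0.707 × 6 = 4.242 mm; L = 330 mm.
Weld metal: R_n/Ω = (1/2.0) × 0.6 × 480 × 4.242 × 330 × 10⁻³ = 201.6 kN.
Base metal (shear rupture): R_n/Ω = (1/2.0) × 0.6 × 410 × 8 × 330 × 10⁻³ = 324.7 kN.
Governing: weld metal.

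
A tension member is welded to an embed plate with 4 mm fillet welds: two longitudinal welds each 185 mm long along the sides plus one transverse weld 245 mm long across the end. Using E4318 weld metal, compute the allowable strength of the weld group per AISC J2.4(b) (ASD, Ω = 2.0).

E43XX → F_EXX = 430 MPa.
t_e = 0.707 × 4 = 2.828 mm.
R_nwl = 0.6 × 430 × 2.828 × 370 × 10⁻³ = 270 kN (longitudinal, 2 welds).
R_nwt = 0.6 × 430 × 2.828 × 245 × 10⁻³ = 178.8 kN (transverse, base value).
(i) R_nwl + R_nwt = 448.7 kN; (ii) 0.85 R_nwl + 1.5 R_nwt = 497.6 kN.
R_n = max = 497.6 kN [governs: (ii)]; R_n/Ω = 248.8 kN.

R_n/Ω ≈ 249 kN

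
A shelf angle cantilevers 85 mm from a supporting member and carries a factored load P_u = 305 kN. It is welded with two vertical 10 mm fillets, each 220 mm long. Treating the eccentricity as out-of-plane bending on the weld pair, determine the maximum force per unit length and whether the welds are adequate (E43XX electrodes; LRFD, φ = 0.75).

E43XX → F_EXX = 430 MPa.
L_w = 2 × 220 = 440 mm; section modulus (unit throat) S = 2 × L²/6 = 16130 mm².
Direct shear f_v = P/L_w = 305×10³/440 = 693.2 N/mm.
Moment M = P × e = 305×10³ × 85 = 25925000 N·mm; bending f_b = M/S = 1607 N/mm.
f_max = √(f_v² + f_b²) = √(693.2² + 1607²) = 1750 N/mm.
φr_n = 0.75 × 0.6 × 430 × (0.707 × 10) = 1368 N/mm → NOT adequate.

f_max ≈ 1750 N/mm; NOT adequate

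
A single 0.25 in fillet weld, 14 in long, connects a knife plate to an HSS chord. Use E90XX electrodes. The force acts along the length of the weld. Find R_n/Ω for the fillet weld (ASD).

E90XX → F_EXX = 90 ksi.
Effective throat t_e = 0.707 × 0.25 = 0.1767 in.
Total length L = 14 in; A_we = 0.1767 × 14 = 2.474 in².
F_nw = 0.6 F_EXX = 0.6 × 90 = 54 ksi.
R_n = 54 × 2.474 = 133.6 kips; R_n/Ω = 133.6/2.0 = 66.81 kips.

R_n/Ω ≈ 66.8 kips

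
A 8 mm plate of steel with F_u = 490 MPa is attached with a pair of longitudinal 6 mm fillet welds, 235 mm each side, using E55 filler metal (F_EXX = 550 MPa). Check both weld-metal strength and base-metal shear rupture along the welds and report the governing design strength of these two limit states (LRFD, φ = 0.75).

t_e = 0.707 × 6 = 4.242 mm; L = 470 mm.
Weld metal: φR_n = 0.75 × 0.6 × 550 × 4.242 × 470 × 10⁻³ = 493.5 kN.
Base metal (shear rupture): φR_n = 0.75 × 0.6 × 490 × 8 × 470 × 10⁻³ = 829.1 kN.
Governing: weld metal.

φR_n ≈ 493 kN (weld metal governs)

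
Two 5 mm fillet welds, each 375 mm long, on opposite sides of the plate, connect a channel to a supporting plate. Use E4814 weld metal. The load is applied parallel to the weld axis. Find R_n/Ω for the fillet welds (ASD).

E48XX → F_EXX = 480 MPa.
Effective throat t_e = 0.707 × 5 = 3.535 mm.
Total length L = 750 mm; A_we = 3.535 × 750 = 2651 mm².
F_nw = 0.6 F_EXX = 0.6 × 480 = 288 MPa.
R_n = 288 × 2651 × 10⁻³ = 763.6 kN; R_n/Ω = 763.6/2.0 = 381.8 kN.

R_n/Ω ≈ 382 kN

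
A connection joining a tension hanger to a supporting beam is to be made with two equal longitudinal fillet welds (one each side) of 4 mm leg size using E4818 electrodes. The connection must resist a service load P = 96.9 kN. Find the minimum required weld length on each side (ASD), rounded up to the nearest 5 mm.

L = 120 mm on each side

E48XX → F_EXX = 480 MPa.
Throat t_e = 0.707 × 4 = 2.828 mm.
r_n/Ω = (0.6 × 480 × 2.828) / 2.0 = 407.2 N/mm = 0.4072 kN/mm.
L_req = P / (r_n/Ω) = 96.9 / 0.4072 = 237.9 mm total.
Per side: 237.9 / 2 = 119 mm.
Round up → use L = 120 mm on each side.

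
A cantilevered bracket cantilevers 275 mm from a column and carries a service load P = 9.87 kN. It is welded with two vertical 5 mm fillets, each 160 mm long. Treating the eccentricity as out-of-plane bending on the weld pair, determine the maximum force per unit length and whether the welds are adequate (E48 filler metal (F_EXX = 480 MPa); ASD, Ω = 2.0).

L_w = 2 × 160 = 320 mm; section modulus (unit throat) S = 2 × L²/6 = 8533 mm².
Direct shear f_v = P/L_w = 9.87×10³/320 = 30.84 N/mm.
Moment M = P × e = 9.87×10³ × 275 = 2714200 N·mm; bending f_b = M/S = 318.1 N/mm.
f_max = √(f_v² + f_b²) = √(30.84² + 318.1²) = 319.6 N/mm.
r_n/Ω = (1/2.0) × 0.6 × 480 × (0.707 × 5) = 509 N/mm → adequate.

f_max ≈ 320 N/mm; adequate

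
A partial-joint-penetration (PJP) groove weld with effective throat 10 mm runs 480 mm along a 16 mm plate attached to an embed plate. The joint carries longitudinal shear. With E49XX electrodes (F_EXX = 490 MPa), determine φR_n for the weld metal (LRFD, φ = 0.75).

Effective throat (given) t_e = 10 mm.
A_we = 10 × 480 = 4800 mm².
F_nw = 0.6 F_EXX = 294 MPa.
φR_n = 0.75 × 294 × 4800 × 10⁻³ = 1058 kN.

φR_n ≈ 1060 kN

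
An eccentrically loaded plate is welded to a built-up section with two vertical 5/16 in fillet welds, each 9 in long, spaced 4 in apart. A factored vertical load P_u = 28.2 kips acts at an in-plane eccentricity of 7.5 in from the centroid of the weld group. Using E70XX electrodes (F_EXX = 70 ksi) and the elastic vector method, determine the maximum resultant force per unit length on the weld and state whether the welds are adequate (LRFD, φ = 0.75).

f_max ≈ 6.19 kip/in; adequate

Total weld length L_w = 18 in. Treat welds as unit-width lines.
Polar moment about centroid: J = 2[d³/12 + d(b/2)²] = 2[9³/12 + 9×2²] = 193.5 in³.
Direct shear f_v = P/L_w = 28.2 / 18 = 1.567 kip/in (vertical).
Torsion M = P·e = 28.2 × 7.5 = 211.5 kip·in.
Critical point at (x, y) = (2, 4.5) from centroid. f_tx = M·y/J = 4.919 kip/in; f_ty = M·x/J = 2.186 kip/in.
Resultant f_max = √[f_tx² + (f_v + f_ty)²] = √[4.919² + (1.567 + 2.186)²] = 6.187 kip/in.
Capacity per unit length: φr_n = 0.75 × 0.6 × 70 × (0.707 × 0.3125) = 6.96 kip/in.
6.187 ≤ 6.96 → adequate.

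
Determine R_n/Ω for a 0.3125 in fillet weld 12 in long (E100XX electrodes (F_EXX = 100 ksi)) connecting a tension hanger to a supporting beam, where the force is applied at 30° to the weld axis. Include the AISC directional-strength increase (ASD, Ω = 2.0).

R_n/Ω ≈ 93.6 kip

t_e = 0.707 × 0.3125 = 0.2209 in; A_we = 0.2209 × 12 = 2.651 in².
Directional factor: 1.0 + 0.5 sin^1.5(30°) = 1.177.
F_nw = 0.6 × 100 × 1.177 = 70.61 ksi.
R_n/Ω = (70.61 × 2.651) / 2.0 = 93.6 kip.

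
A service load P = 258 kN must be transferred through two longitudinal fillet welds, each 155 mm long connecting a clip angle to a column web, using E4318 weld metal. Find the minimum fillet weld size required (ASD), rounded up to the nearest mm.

w = 10 mm

E43XX → F_EXX = 430 MPa.
Total weld length L = 310 mm.
Required throat t_e = P × Ω / (0.6 F_EXX × L) = 258 × 2.0 / (0.6 × 430 × 310 × 10⁻³) = 6.452 mm.
Required leg w = t_e / 0.707 = 9.125 mm → use 10 mm.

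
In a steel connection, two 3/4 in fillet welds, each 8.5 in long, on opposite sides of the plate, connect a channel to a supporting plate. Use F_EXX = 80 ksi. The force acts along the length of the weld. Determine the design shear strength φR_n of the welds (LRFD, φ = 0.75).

φR_n ≈ 325 kips

Effective throat t_e = 0.707 × 0.75 = 0.5302 in.
Total length L = 17 in; A_we = 0.5302 × 17 = 9.014 in².
F_nw = 0.6 F_EXX = 0.6 × 80 = 48 ksi.
φR_n = 0.75 × 48 × 9.014 = 324.5 kips.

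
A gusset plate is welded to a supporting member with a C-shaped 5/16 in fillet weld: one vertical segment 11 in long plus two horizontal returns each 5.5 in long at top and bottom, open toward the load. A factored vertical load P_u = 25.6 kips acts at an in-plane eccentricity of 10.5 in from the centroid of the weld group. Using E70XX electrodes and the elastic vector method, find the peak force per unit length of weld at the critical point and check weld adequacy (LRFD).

f_max ≈ 4.4 kip/in; adequate

E70XX → F_EXX = 70 ksi.
Total weld length L_w = 22 in. Treat welds as unit-width lines.
Centroid: x̄ = 2×5.5×2.75 / 22 = 1.375 in from the vertical weld.
Polar moment about centroid: J = I_x + I_y = [11³/12 + 2×5.5×5.5²] + [11×1.375² + 2(5.5³/12 + 5.5×1.375²)] = 513 in³.
Direct shear f_v = P/L_w = 25.6 / 22 = 1.164 kip/in (vertical).
Torsion M = P·e = 25.6 × 10.5 = 268.8 kip·in.
Critical point at (x, y) = (4.125, 5.5) from centroid. f_tx = M·y/J = 2.882 kip/in; f_ty = M·x/J = 2.161 kip/in.
Resultant f_max = √[f_tx² + (f_v + f_ty)²] = √[2.882² + (1.164 + 2.161)²] = 4.4 kip/in.
Capacity per unit length: φr_n = 0.75 × 0.6 × 70 × (0.707 × 0.3125) = 6.96 kip/in.
4.4 ≤ 6.96 → adequate.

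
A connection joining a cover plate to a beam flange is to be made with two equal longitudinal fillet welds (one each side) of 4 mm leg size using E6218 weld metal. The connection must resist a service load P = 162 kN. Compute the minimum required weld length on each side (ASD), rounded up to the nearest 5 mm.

L = 155 mm on each side

E62XX → F_EXX = 620 MPa.
Throat t_e = 0.707 × 4 = 2.828 mm.
r_n/Ω = (0.6 × 620 × 2.828) / 2.0 = 526 N/mm = 0.526 kN/mm.
L_req = P / (r_n/Ω) = 162 / 0.526 = 308 mm total.
Per side: 308 / 2 = 154 mm.
Round up → use L = 155 mm on each side.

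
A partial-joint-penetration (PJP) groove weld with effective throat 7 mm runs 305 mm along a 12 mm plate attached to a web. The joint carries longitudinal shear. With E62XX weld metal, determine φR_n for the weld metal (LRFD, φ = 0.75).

φR_n ≈ 596 kN

E62XX → F_EXX = 620 MPa.
Effective throat (given) t_e = 7 mm.
A_we = 7 × 305 = 2135 mm².
F_nw = 0.6 F_EXX = 372 MPa.
φR_n = 0.75 × 372 × 2135 × 10⁻³ = 595.7 kN.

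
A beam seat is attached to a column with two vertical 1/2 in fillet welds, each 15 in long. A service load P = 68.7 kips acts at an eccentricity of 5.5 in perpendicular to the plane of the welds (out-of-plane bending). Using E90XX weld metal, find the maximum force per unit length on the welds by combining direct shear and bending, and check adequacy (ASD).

f_max ≈ 5.53 kip/in; adequate

E90XX → F_EXX = 90 ksi.
L_w = 2 × 15 = 30 in; section modulus (unit throat) S = 2 × L²/6 = 75 in².
Direct shear f_v = P/L_w = 68.7/30 = 2.29 kip/in.
Moment M = P × e = 68.7 × 5.5 = 377.85 kip·in; bending f_b = M/S = 5.038 kip/in.
f_max = √(f_v² + f_b²) = √(2.29² + 5.038²) = 5.534 kip/in.
r_n/Ω = (1/2.0) × 0.6 × 90 × (0.707 × 0.5) = 9.544 kip/in → adequate.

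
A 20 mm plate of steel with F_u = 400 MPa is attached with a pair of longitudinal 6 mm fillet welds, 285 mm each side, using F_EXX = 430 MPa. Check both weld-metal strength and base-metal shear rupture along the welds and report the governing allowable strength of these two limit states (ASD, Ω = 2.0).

R_n/Ω ≈ 312 kN (weld metal governs)

t_e = 0.707 × 6 = 4.242 mm; L = 570 mm.
Weld metal: R_n/Ω = (1/2.0) × 0.6 × 430 × 4.242 × 570 × 10⁻³ = 311.9 kN.
Base metal (shear rupture): R_n/Ω = (1/2.0) × 0.6 × 400 × 20 × 570 × 10⁻³ = 1368 kN.
Governing: weld metal.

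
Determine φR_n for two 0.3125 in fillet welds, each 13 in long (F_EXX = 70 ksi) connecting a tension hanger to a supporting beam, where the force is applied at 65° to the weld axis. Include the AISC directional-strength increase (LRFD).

φR_n ≈ 259 kips

t_e = 0.707 × 0.3125 = 0.2209 in; A_we = 0.2209 × 26 = 5.744 in².
Directional factor: 1.0 + 0.5 sin^1.5(65°) = 1.431.
F_nw = 0.6 × 70 × 1.431 = 60.12 ksi.
φR_n = 0.75 × 60.12 × 5.744 = 259 kips.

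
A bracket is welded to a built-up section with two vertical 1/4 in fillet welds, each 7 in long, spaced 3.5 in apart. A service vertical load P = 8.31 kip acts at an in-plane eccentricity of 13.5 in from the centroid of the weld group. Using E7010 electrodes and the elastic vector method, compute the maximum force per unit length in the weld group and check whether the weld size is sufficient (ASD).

E70XX → F_EXX = 70 ksi.
Total weld length L_w = 14 in. Treat welds as unit-width lines.
Polar moment about centroid: J = 2[d³/12 + d(b/2)²] = 2[7³/12 + 7×1.75²] = 100 in³.
Direct shear f_v = P/L_w = 8.31 / 14 = 0.5936 kip/in (vertical).
Torsion M = P·e = 8.31 × 13.5 = 112.19 kip·in.
Critical point at (x, y) = (1.75, 3.5) from centroid. f_tx = M·y/J = 3.925 kip/in; f_ty = M·x/J = 1.962 kip/in.
Resultant f_max = √[f_tx² + (f_v + f_ty)²] = √[3.925² + (0.5936 + 1.962)²] = 4.684 kip/in.
Capacity per unit length: r_n/Ω = (1/2.0) × 0.6 × 70 × (0.707 × 0.25) = 3.712 kip/in.
4.684 > 3.712 → NOT adequate.

f_max ≈ 4.68 kip/in; NOT adequate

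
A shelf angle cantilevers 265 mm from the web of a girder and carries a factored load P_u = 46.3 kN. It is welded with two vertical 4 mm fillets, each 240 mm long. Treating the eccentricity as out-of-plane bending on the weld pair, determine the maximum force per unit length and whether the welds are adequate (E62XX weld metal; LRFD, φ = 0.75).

f_max ≈ 646 N/mm; adequate

E62XX → F_EXX = 620 MPa.
L_w = 2 × 240 = 480 mm; section modulus (unit throat) S = 2 × L²/6 = 19200 mm².
Direct shear f_v = P/L_w = 46.3×10³/480 = 96.46 N/mm.
Moment M = P × e = 46.3×10³ × 265 = 12270000 N·mm; bending f_b = M/S = 639 N/mm.
f_max = √(f_v² + f_b²) = √(96.46² + 639²) = 646.3 N/mm.
φr_n = 0.75 × 0.6 × 620 × (0.707 × 4) = 789 N/mm → adequate.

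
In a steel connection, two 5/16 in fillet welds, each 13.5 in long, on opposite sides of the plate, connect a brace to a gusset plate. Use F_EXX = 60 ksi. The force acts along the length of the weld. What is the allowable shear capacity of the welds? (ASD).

R_n/Ω ≈ 107 kip

Effective throat t_e = 0.707 × 0.3125 = 0.2209 in.
Total length L = 27 in; A_we = 0.2209 × 27 = 5.965 in².
F_nw = 0.6 F_EXX = 0.6 × 60 = 36 ksi.
R_n = 36 × 5.965 = 214.8 kip; R_n/Ω = 214.8/2.0 = 107.4 kip.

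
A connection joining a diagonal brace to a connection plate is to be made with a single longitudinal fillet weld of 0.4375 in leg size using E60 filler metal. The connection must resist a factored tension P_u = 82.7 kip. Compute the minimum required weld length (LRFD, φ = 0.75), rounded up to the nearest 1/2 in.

E60XX → F_EXX = 60 ksi.
Throat t_e = 0.707 × 0.4375 = 0.3093 in.
φr_n = 0.75 × 0.6 × 60 × 0.3093 = 8.351 kip/in.
L_req = P_u / φr_n = 82.7 / 8.351 = 9.902 in total.
Round up → use L = 10 in.

L = 10 in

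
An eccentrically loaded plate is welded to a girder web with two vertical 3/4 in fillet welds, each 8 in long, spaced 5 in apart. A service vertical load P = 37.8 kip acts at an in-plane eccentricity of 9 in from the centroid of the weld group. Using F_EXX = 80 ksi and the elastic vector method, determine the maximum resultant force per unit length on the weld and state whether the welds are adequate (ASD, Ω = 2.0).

f_max ≈ 10.1 kip/in; adequate

Total weld length L_w = 16 in. Treat welds as unit-width lines.
Polar moment about centroid: J = 2[d³/12 + d(b/2)²] = 2[8³/12 + 8×2.5²] = 185.3 in³.
Direct shear f_v = P/L_w = 37.8 / 16 = 2.362 kip/in (vertical).
Torsion M = P·e = 37.8 × 9 = 340.2 kip·in.
Critical point at (x, y) = (2.5, 4) from centroid. f_tx = M·y/J = 7.342 kip/in; f_ty = M·x/J = 4.589 kip/in.
Resultant f_max = √[f_tx² + (f_v + f_ty)²] = √[7.342² + (2.362 + 4.589)²] = 10.11 kip/in.
Capacity per unit length: r_n/Ω = (1/2.0) × 0.6 × 80 × (0.707 × 0.75) = 12.73 kip/in.
10.11 ≤ 12.73 → adequate.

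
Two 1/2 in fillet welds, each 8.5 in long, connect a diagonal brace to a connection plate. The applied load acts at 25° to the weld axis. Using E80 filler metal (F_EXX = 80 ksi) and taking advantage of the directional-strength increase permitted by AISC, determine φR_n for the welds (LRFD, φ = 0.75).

t_e = 0.707 × 0.5 = 0.3535 in; A_we = 0.3535 × 17 = 6.01 in².
Directional factor: 1.0 + 0.5 sin^1.5(25°) = 1.137.
F_nw = 0.6 × 80 × 1.137 = 54.59 ksi.
φR_n = 0.75 × 54.59 × 6.01 = 246.1 kips.

φR_n ≈ 246 kips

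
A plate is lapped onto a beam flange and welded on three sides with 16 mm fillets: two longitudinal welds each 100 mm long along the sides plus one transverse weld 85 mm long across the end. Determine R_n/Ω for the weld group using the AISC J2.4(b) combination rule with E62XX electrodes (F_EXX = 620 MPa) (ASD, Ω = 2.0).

t_e = 0.707 × 16 = 11.31 mm.
R_nwl = 0.6 × 620 × 11.31 × 200 × 10⁻³ = 841.6 kN (longitudinal, 2 welds).
R_nwt = 0.6 × 620 × 11.31 × 85 × 10⁻³ = 357.7 kN (transverse, base value).
(i) R_nwl + R_nwt = 1199 kN; (ii) 0.85 R_nwl + 1.5 R_nwt = 1252 kN.
R_n = max = 1252 kN [governs: (ii)]; R_n/Ω = 625.9 kN.

R_n/Ω ≈ 626 kN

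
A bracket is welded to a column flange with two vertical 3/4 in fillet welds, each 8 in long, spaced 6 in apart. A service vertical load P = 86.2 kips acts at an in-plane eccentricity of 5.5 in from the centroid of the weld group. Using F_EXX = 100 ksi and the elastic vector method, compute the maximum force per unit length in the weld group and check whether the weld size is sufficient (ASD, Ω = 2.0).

f_max ≈ 14.2 kip/in; adequate

Total weld length L_w = 16 in. Treat welds as unit-width lines.
Polar moment about centroid: J = 2[d³/12 + d(b/2)²] = 2[8³/12 + 8×3²] = 229.3 in³.
Direct shear f_v = P/L_w = 86.2 / 16 = 5.388 kip/in (vertical).
Torsion M = P·e = 86.2 × 5.5 = 474.1 kip·in.
Critical point at (x, y) = (3, 4) from centroid. f_tx = M·y/J = 8.269 kip/in; f_ty = M·x/J = 6.202 kip/in.
Resultant f_max = √[f_tx² + (f_v + f_ty)²] = √[8.269² + (5.388 + 6.202)²] = 14.24 kip/in.
Capacity per unit length: r_n/Ω = (1/2.0) × 0.6 × 100 × (0.707 × 0.75) = 15.91 kip/in.
14.24 ≤ 15.91 → adequate.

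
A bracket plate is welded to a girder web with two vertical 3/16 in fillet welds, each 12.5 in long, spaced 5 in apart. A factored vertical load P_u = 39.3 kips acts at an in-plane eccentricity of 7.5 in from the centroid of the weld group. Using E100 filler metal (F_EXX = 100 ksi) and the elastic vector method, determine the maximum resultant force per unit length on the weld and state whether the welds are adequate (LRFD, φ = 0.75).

Total weld length L_w = 25 in. Treat welds as unit-width lines.
Polar moment about centroid: J = 2[d³/12 + d(b/2)²] = 2[12.5³/12 + 12.5×2.5²] = 481.8 in³.
Direct shear f_v = P/L_w = 39.3 / 25 = 1.572 kip/in (vertical).
Torsion M = P·e = 39.3 × 7.5 = 294.75 kip·in.
Critical point at (x, y) = (2.5, 6.25) from centroid. f_tx = M·y/J = 3.824 kip/in; f_ty = M·x/J = 1.53 kip/in.
Resultant f_max = √[f_tx² + (f_v + f_ty)²] = √[3.824² + (1.572 + 1.53)²] = 4.923 kip/in.
Capacity per unit length: φr_n = 0.75 × 0.6 × 100 × (0.707 × 0.1875) = 5.965 kip/in.
4.923 ≤ 5.965 → adequate.

f_max ≈ 4.92 kip/in; adequate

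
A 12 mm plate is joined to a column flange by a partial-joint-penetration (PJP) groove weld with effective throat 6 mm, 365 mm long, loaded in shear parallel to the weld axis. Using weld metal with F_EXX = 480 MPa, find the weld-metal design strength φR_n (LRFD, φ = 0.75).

Effective throat (given) t_e = 6 mm.
A_we = 6 × 365 = 2190 mm².
F_nw = 0.6 F_EXX = 288 MPa.
φR_n = 0.75 × 288 × 2190 × 10⁻³ = 473 kN.

φR_n ≈ 473 kN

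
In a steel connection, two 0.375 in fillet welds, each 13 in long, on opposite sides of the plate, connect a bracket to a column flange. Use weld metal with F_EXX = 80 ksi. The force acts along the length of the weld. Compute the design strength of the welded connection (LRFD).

Effective throat t_e = 0.707 × 0.375 = 0.2651 in.
Total length L = 26 in; A_we = 0.2651 × 26 = 6.893 in².
F_nw = 0.6 F_EXX = 0.6 × 80 = 48 ksi.
φR_n = 0.75 × 48 × 6.893 = 248.2 kip.

φR_n ≈ 248 kip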